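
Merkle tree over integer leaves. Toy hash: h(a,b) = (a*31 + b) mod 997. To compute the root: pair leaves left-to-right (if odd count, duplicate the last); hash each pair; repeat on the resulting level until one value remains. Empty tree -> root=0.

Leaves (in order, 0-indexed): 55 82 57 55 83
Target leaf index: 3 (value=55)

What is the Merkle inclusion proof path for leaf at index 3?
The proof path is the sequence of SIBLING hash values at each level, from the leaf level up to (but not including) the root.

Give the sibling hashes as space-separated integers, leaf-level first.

Answer: 57 790 247

Derivation:
L0 (leaves): [55, 82, 57, 55, 83], target index=3
L1: h(55,82)=(55*31+82)%997=790 [pair 0] h(57,55)=(57*31+55)%997=825 [pair 1] h(83,83)=(83*31+83)%997=662 [pair 2] -> [790, 825, 662]
  Sibling for proof at L0: 57
L2: h(790,825)=(790*31+825)%997=390 [pair 0] h(662,662)=(662*31+662)%997=247 [pair 1] -> [390, 247]
  Sibling for proof at L1: 790
L3: h(390,247)=(390*31+247)%997=373 [pair 0] -> [373]
  Sibling for proof at L2: 247
Root: 373
Proof path (sibling hashes from leaf to root): [57, 790, 247]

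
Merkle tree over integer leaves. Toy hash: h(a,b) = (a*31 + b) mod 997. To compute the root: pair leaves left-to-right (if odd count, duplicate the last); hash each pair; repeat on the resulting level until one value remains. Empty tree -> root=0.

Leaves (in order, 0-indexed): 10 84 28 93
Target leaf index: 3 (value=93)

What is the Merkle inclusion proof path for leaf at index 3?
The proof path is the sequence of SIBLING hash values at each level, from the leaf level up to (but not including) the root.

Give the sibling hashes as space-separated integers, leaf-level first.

Answer: 28 394

Derivation:
L0 (leaves): [10, 84, 28, 93], target index=3
L1: h(10,84)=(10*31+84)%997=394 [pair 0] h(28,93)=(28*31+93)%997=961 [pair 1] -> [394, 961]
  Sibling for proof at L0: 28
L2: h(394,961)=(394*31+961)%997=214 [pair 0] -> [214]
  Sibling for proof at L1: 394
Root: 214
Proof path (sibling hashes from leaf to root): [28, 394]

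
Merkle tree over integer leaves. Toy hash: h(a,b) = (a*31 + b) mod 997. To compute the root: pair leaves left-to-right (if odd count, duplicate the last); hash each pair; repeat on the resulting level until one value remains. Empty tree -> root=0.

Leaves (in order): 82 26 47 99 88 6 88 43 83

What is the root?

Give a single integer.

L0: [82, 26, 47, 99, 88, 6, 88, 43, 83]
L1: h(82,26)=(82*31+26)%997=574 h(47,99)=(47*31+99)%997=559 h(88,6)=(88*31+6)%997=740 h(88,43)=(88*31+43)%997=777 h(83,83)=(83*31+83)%997=662 -> [574, 559, 740, 777, 662]
L2: h(574,559)=(574*31+559)%997=407 h(740,777)=(740*31+777)%997=786 h(662,662)=(662*31+662)%997=247 -> [407, 786, 247]
L3: h(407,786)=(407*31+786)%997=442 h(247,247)=(247*31+247)%997=925 -> [442, 925]
L4: h(442,925)=(442*31+925)%997=669 -> [669]

Answer: 669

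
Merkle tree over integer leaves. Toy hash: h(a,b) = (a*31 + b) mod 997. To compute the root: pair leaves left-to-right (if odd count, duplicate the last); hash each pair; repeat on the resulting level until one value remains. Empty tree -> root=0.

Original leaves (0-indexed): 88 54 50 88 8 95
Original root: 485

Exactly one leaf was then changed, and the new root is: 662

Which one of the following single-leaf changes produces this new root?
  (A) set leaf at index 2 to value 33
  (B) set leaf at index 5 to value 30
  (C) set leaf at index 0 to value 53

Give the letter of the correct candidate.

Original leaves: [88, 54, 50, 88, 8, 95]
Target new root: 662
Try each candidate change and compute the resulting root:
Candidate A: set leaf[2] = 33 -> leaves = [88, 54, 33, 88, 8, 95]
  L0: [88, 54, 33, 88, 8, 95]
  L1: h(88,54)=(88*31+54)%997=788 h(33,88)=(33*31+88)%997=114 h(8,95)=(8*31+95)%997=343 -> [788, 114, 343]
  L2: h(788,114)=(788*31+114)%997=614 h(343,343)=(343*31+343)%997=9 -> [614, 9]
  L3: h(614,9)=(614*31+9)%997=100 -> [100]
  root = 100 != target 662
Candidate B: set leaf[5] = 30 -> leaves = [88, 54, 50, 88, 8, 30]
  L0: [88, 54, 50, 88, 8, 30]
  L1: h(88,54)=(88*31+54)%997=788 h(50,88)=(50*31+88)%997=641 h(8,30)=(8*31+30)%997=278 -> [788, 641, 278]
  L2: h(788,641)=(788*31+641)%997=144 h(278,278)=(278*31+278)%997=920 -> [144, 920]
  L3: h(144,920)=(144*31+920)%997=399 -> [399]
  root = 399 != target 662
Candidate C: set leaf[0] = 53 -> leaves = [53, 54, 50, 88, 8, 95]
  L0: [53, 54, 50, 88, 8, 95]
  L1: h(53,54)=(53*31+54)%997=700 h(50,88)=(50*31+88)%997=641 h(8,95)=(8*31+95)%997=343 -> [700, 641, 343]
  L2: h(700,641)=(700*31+641)%997=407 h(343,343)=(343*31+343)%997=9 -> [407, 9]
  L3: h(407,9)=(407*31+9)%997=662 -> [662]
  root = 662 == target 662  ** MATCH **
Candidate C produces the target root.

Answer: C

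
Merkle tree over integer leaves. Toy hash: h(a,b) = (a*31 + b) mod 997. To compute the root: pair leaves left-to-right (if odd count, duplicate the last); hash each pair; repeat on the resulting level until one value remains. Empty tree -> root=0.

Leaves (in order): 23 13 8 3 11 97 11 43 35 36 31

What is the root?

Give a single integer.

L0: [23, 13, 8, 3, 11, 97, 11, 43, 35, 36, 31]
L1: h(23,13)=(23*31+13)%997=726 h(8,3)=(8*31+3)%997=251 h(11,97)=(11*31+97)%997=438 h(11,43)=(11*31+43)%997=384 h(35,36)=(35*31+36)%997=124 h(31,31)=(31*31+31)%997=992 -> [726, 251, 438, 384, 124, 992]
L2: h(726,251)=(726*31+251)%997=823 h(438,384)=(438*31+384)%997=4 h(124,992)=(124*31+992)%997=848 -> [823, 4, 848]
L3: h(823,4)=(823*31+4)%997=592 h(848,848)=(848*31+848)%997=217 -> [592, 217]
L4: h(592,217)=(592*31+217)%997=623 -> [623]

Answer: 623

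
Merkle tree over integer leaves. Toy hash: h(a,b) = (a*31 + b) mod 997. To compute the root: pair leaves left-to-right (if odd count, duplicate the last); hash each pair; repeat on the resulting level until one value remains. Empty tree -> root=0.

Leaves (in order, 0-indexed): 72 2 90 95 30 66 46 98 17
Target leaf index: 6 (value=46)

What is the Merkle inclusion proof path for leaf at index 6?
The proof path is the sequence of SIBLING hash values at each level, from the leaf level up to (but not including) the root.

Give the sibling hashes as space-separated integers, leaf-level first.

Answer: 98 996 355 730

Derivation:
L0 (leaves): [72, 2, 90, 95, 30, 66, 46, 98, 17], target index=6
L1: h(72,2)=(72*31+2)%997=240 [pair 0] h(90,95)=(90*31+95)%997=891 [pair 1] h(30,66)=(30*31+66)%997=996 [pair 2] h(46,98)=(46*31+98)%997=527 [pair 3] h(17,17)=(17*31+17)%997=544 [pair 4] -> [240, 891, 996, 527, 544]
  Sibling for proof at L0: 98
L2: h(240,891)=(240*31+891)%997=355 [pair 0] h(996,527)=(996*31+527)%997=496 [pair 1] h(544,544)=(544*31+544)%997=459 [pair 2] -> [355, 496, 459]
  Sibling for proof at L1: 996
L3: h(355,496)=(355*31+496)%997=534 [pair 0] h(459,459)=(459*31+459)%997=730 [pair 1] -> [534, 730]
  Sibling for proof at L2: 355
L4: h(534,730)=(534*31+730)%997=335 [pair 0] -> [335]
  Sibling for proof at L3: 730
Root: 335
Proof path (sibling hashes from leaf to root): [98, 996, 355, 730]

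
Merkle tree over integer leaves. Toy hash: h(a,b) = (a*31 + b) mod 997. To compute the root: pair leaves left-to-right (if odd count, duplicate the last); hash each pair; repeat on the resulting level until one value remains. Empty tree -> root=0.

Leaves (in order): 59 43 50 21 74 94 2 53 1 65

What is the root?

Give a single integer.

L0: [59, 43, 50, 21, 74, 94, 2, 53, 1, 65]
L1: h(59,43)=(59*31+43)%997=875 h(50,21)=(50*31+21)%997=574 h(74,94)=(74*31+94)%997=394 h(2,53)=(2*31+53)%997=115 h(1,65)=(1*31+65)%997=96 -> [875, 574, 394, 115, 96]
L2: h(875,574)=(875*31+574)%997=780 h(394,115)=(394*31+115)%997=365 h(96,96)=(96*31+96)%997=81 -> [780, 365, 81]
L3: h(780,365)=(780*31+365)%997=617 h(81,81)=(81*31+81)%997=598 -> [617, 598]
L4: h(617,598)=(617*31+598)%997=782 -> [782]

Answer: 782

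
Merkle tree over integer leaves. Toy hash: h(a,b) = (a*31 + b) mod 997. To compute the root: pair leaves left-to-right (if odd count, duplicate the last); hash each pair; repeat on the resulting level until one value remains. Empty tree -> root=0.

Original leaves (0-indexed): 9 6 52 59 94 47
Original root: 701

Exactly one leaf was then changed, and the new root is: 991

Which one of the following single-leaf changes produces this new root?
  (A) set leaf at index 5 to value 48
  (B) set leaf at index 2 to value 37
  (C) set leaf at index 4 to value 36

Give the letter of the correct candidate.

Original leaves: [9, 6, 52, 59, 94, 47]
Target new root: 991
Try each candidate change and compute the resulting root:
Candidate A: set leaf[5] = 48 -> leaves = [9, 6, 52, 59, 94, 48]
  L0: [9, 6, 52, 59, 94, 48]
  L1: h(9,6)=(9*31+6)%997=285 h(52,59)=(52*31+59)%997=674 h(94,48)=(94*31+48)%997=968 -> [285, 674, 968]
  L2: h(285,674)=(285*31+674)%997=536 h(968,968)=(968*31+968)%997=69 -> [536, 69]
  L3: h(536,69)=(536*31+69)%997=733 -> [733]
  root = 733 != target 991
Candidate B: set leaf[2] = 37 -> leaves = [9, 6, 37, 59, 94, 47]
  L0: [9, 6, 37, 59, 94, 47]
  L1: h(9,6)=(9*31+6)%997=285 h(37,59)=(37*31+59)%997=209 h(94,47)=(94*31+47)%997=967 -> [285, 209, 967]
  L2: h(285,209)=(285*31+209)%997=71 h(967,967)=(967*31+967)%997=37 -> [71, 37]
  L3: h(71,37)=(71*31+37)%997=244 -> [244]
  root = 244 != target 991
Candidate C: set leaf[4] = 36 -> leaves = [9, 6, 52, 59, 36, 47]
  L0: [9, 6, 52, 59, 36, 47]
  L1: h(9,6)=(9*31+6)%997=285 h(52,59)=(52*31+59)%997=674 h(36,47)=(36*31+47)%997=166 -> [285, 674, 166]
  L2: h(285,674)=(285*31+674)%997=536 h(166,166)=(166*31+166)%997=327 -> [536, 327]
  L3: h(536,327)=(536*31+327)%997=991 -> [991]
  root = 991 == target 991  ** MATCH **
Candidate C produces the target root.

Answer: C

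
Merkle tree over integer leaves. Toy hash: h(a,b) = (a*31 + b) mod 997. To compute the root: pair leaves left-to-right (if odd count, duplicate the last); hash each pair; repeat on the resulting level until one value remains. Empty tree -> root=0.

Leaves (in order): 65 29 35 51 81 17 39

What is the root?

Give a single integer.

Answer: 371

Derivation:
L0: [65, 29, 35, 51, 81, 17, 39]
L1: h(65,29)=(65*31+29)%997=50 h(35,51)=(35*31+51)%997=139 h(81,17)=(81*31+17)%997=534 h(39,39)=(39*31+39)%997=251 -> [50, 139, 534, 251]
L2: h(50,139)=(50*31+139)%997=692 h(534,251)=(534*31+251)%997=853 -> [692, 853]
L3: h(692,853)=(692*31+853)%997=371 -> [371]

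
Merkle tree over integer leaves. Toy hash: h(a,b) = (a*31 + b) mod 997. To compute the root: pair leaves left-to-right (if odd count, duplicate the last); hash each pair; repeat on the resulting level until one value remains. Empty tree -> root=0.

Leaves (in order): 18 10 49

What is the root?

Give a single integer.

Answer: 233

Derivation:
L0: [18, 10, 49]
L1: h(18,10)=(18*31+10)%997=568 h(49,49)=(49*31+49)%997=571 -> [568, 571]
L2: h(568,571)=(568*31+571)%997=233 -> [233]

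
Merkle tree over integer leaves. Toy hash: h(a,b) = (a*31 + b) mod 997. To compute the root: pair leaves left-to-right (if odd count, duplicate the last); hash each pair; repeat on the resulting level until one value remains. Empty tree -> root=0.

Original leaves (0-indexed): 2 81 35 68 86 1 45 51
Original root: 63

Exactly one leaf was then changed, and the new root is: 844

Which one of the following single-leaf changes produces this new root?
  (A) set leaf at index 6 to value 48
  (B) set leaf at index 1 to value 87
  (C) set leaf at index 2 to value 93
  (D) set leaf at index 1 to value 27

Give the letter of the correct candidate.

Answer: B

Derivation:
Original leaves: [2, 81, 35, 68, 86, 1, 45, 51]
Target new root: 844
Try each candidate change and compute the resulting root:
Candidate A: set leaf[6] = 48 -> leaves = [2, 81, 35, 68, 86, 1, 48, 51]
  L0: [2, 81, 35, 68, 86, 1, 48, 51]
  L1: h(2,81)=(2*31+81)%997=143 h(35,68)=(35*31+68)%997=156 h(86,1)=(86*31+1)%997=673 h(48,51)=(48*31+51)%997=542 -> [143, 156, 673, 542]
  L2: h(143,156)=(143*31+156)%997=601 h(673,542)=(673*31+542)%997=468 -> [601, 468]
  L3: h(601,468)=(601*31+468)%997=156 -> [156]
  root = 156 != target 844
Candidate B: set leaf[1] = 87 -> leaves = [2, 87, 35, 68, 86, 1, 45, 51]
  L0: [2, 87, 35, 68, 86, 1, 45, 51]
  L1: h(2,87)=(2*31+87)%997=149 h(35,68)=(35*31+68)%997=156 h(86,1)=(86*31+1)%997=673 h(45,51)=(45*31+51)%997=449 -> [149, 156, 673, 449]
  L2: h(149,156)=(149*31+156)%997=787 h(673,449)=(673*31+449)%997=375 -> [787, 375]
  L3: h(787,375)=(787*31+375)%997=844 -> [844]
  root = 844 == target 844  ** MATCH **
Candidate C: set leaf[2] = 93 -> leaves = [2, 81, 93, 68, 86, 1, 45, 51]
  L0: [2, 81, 93, 68, 86, 1, 45, 51]
  L1: h(2,81)=(2*31+81)%997=143 h(93,68)=(93*31+68)%997=957 h(86,1)=(86*31+1)%997=673 h(45,51)=(45*31+51)%997=449 -> [143, 957, 673, 449]
  L2: h(143,957)=(143*31+957)%997=405 h(673,449)=(673*31+449)%997=375 -> [405, 375]
  L3: h(405,375)=(405*31+375)%997=966 -> [966]
  root = 966 != target 844
Candidate D: set leaf[1] = 27 -> leaves = [2, 27, 35, 68, 86, 1, 45, 51]
  L0: [2, 27, 35, 68, 86, 1, 45, 51]
  L1: h(2,27)=(2*31+27)%997=89 h(35,68)=(35*31+68)%997=156 h(86,1)=(86*31+1)%997=673 h(45,51)=(45*31+51)%997=449 -> [89, 156, 673, 449]
  L2: h(89,156)=(89*31+156)%997=921 h(673,449)=(673*31+449)%997=375 -> [921, 375]
  L3: h(921,375)=(921*31+375)%997=13 -> [13]
  root = 13 != target 844
Candidate B produces the target root.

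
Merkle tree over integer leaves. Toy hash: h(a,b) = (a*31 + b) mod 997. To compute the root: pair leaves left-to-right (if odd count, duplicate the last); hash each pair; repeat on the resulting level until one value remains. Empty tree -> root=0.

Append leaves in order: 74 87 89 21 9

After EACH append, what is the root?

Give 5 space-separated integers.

Answer: 74 387 887 819 707

Derivation:
After append 74 (leaves=[74]):
  L0: [74]
  root=74
After append 87 (leaves=[74, 87]):
  L0: [74, 87]
  L1: h(74,87)=(74*31+87)%997=387 -> [387]
  root=387
After append 89 (leaves=[74, 87, 89]):
  L0: [74, 87, 89]
  L1: h(74,87)=(74*31+87)%997=387 h(89,89)=(89*31+89)%997=854 -> [387, 854]
  L2: h(387,854)=(387*31+854)%997=887 -> [887]
  root=887
After append 21 (leaves=[74, 87, 89, 21]):
  L0: [74, 87, 89, 21]
  L1: h(74,87)=(74*31+87)%997=387 h(89,21)=(89*31+21)%997=786 -> [387, 786]
  L2: h(387,786)=(387*31+786)%997=819 -> [819]
  root=819
After append 9 (leaves=[74, 87, 89, 21, 9]):
  L0: [74, 87, 89, 21, 9]
  L1: h(74,87)=(74*31+87)%997=387 h(89,21)=(89*31+21)%997=786 h(9,9)=(9*31+9)%997=288 -> [387, 786, 288]
  L2: h(387,786)=(387*31+786)%997=819 h(288,288)=(288*31+288)%997=243 -> [819, 243]
  L3: h(819,243)=(819*31+243)%997=707 -> [707]
  root=707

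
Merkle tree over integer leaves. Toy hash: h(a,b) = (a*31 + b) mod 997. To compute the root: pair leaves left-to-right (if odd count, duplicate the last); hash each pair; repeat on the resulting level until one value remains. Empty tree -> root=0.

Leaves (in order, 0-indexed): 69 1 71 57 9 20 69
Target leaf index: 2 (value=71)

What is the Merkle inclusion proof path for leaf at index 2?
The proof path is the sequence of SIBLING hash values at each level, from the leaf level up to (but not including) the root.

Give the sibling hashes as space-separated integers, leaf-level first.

L0 (leaves): [69, 1, 71, 57, 9, 20, 69], target index=2
L1: h(69,1)=(69*31+1)%997=146 [pair 0] h(71,57)=(71*31+57)%997=264 [pair 1] h(9,20)=(9*31+20)%997=299 [pair 2] h(69,69)=(69*31+69)%997=214 [pair 3] -> [146, 264, 299, 214]
  Sibling for proof at L0: 57
L2: h(146,264)=(146*31+264)%997=802 [pair 0] h(299,214)=(299*31+214)%997=510 [pair 1] -> [802, 510]
  Sibling for proof at L1: 146
L3: h(802,510)=(802*31+510)%997=447 [pair 0] -> [447]
  Sibling for proof at L2: 510
Root: 447
Proof path (sibling hashes from leaf to root): [57, 146, 510]

Answer: 57 146 510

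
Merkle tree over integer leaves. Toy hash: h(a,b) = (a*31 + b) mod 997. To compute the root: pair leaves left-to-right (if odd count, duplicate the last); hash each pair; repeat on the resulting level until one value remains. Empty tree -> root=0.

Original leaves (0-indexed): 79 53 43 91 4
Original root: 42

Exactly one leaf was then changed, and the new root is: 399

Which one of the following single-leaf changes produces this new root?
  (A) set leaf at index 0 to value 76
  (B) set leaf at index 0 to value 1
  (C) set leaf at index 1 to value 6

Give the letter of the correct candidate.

Answer: A

Derivation:
Original leaves: [79, 53, 43, 91, 4]
Target new root: 399
Try each candidate change and compute the resulting root:
Candidate A: set leaf[0] = 76 -> leaves = [76, 53, 43, 91, 4]
  L0: [76, 53, 43, 91, 4]
  L1: h(76,53)=(76*31+53)%997=415 h(43,91)=(43*31+91)%997=427 h(4,4)=(4*31+4)%997=128 -> [415, 427, 128]
  L2: h(415,427)=(415*31+427)%997=331 h(128,128)=(128*31+128)%997=108 -> [331, 108]
  L3: h(331,108)=(331*31+108)%997=399 -> [399]
  root = 399 == target 399  ** MATCH **
Candidate B: set leaf[0] = 1 -> leaves = [1, 53, 43, 91, 4]
  L0: [1, 53, 43, 91, 4]
  L1: h(1,53)=(1*31+53)%997=84 h(43,91)=(43*31+91)%997=427 h(4,4)=(4*31+4)%997=128 -> [84, 427, 128]
  L2: h(84,427)=(84*31+427)%997=40 h(128,128)=(128*31+128)%997=108 -> [40, 108]
  L3: h(40,108)=(40*31+108)%997=351 -> [351]
  root = 351 != target 399
Candidate C: set leaf[1] = 6 -> leaves = [79, 6, 43, 91, 4]
  L0: [79, 6, 43, 91, 4]
  L1: h(79,6)=(79*31+6)%997=461 h(43,91)=(43*31+91)%997=427 h(4,4)=(4*31+4)%997=128 -> [461, 427, 128]
  L2: h(461,427)=(461*31+427)%997=760 h(128,128)=(128*31+128)%997=108 -> [760, 108]
  L3: h(760,108)=(760*31+108)%997=737 -> [737]
  root = 737 != target 399
Candidate A produces the target root.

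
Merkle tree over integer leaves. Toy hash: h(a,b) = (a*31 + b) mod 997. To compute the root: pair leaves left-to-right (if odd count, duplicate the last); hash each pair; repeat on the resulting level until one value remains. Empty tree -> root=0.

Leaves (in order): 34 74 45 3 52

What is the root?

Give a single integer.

Answer: 146

Derivation:
L0: [34, 74, 45, 3, 52]
L1: h(34,74)=(34*31+74)%997=131 h(45,3)=(45*31+3)%997=401 h(52,52)=(52*31+52)%997=667 -> [131, 401, 667]
L2: h(131,401)=(131*31+401)%997=474 h(667,667)=(667*31+667)%997=407 -> [474, 407]
L3: h(474,407)=(474*31+407)%997=146 -> [146]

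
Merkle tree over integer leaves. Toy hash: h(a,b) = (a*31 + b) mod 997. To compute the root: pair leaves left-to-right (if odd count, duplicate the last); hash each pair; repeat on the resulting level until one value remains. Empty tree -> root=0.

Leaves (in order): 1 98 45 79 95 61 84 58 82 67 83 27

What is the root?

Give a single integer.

L0: [1, 98, 45, 79, 95, 61, 84, 58, 82, 67, 83, 27]
L1: h(1,98)=(1*31+98)%997=129 h(45,79)=(45*31+79)%997=477 h(95,61)=(95*31+61)%997=15 h(84,58)=(84*31+58)%997=668 h(82,67)=(82*31+67)%997=615 h(83,27)=(83*31+27)%997=606 -> [129, 477, 15, 668, 615, 606]
L2: h(129,477)=(129*31+477)%997=488 h(15,668)=(15*31+668)%997=136 h(615,606)=(615*31+606)%997=728 -> [488, 136, 728]
L3: h(488,136)=(488*31+136)%997=309 h(728,728)=(728*31+728)%997=365 -> [309, 365]
L4: h(309,365)=(309*31+365)%997=971 -> [971]

Answer: 971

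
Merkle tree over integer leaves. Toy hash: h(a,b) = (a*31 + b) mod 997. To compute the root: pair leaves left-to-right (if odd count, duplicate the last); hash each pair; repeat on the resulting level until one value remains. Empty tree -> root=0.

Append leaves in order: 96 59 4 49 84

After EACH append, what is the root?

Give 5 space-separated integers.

Answer: 96 44 495 540 65

Derivation:
After append 96 (leaves=[96]):
  L0: [96]
  root=96
After append 59 (leaves=[96, 59]):
  L0: [96, 59]
  L1: h(96,59)=(96*31+59)%997=44 -> [44]
  root=44
After append 4 (leaves=[96, 59, 4]):
  L0: [96, 59, 4]
  L1: h(96,59)=(96*31+59)%997=44 h(4,4)=(4*31+4)%997=128 -> [44, 128]
  L2: h(44,128)=(44*31+128)%997=495 -> [495]
  root=495
After append 49 (leaves=[96, 59, 4, 49]):
  L0: [96, 59, 4, 49]
  L1: h(96,59)=(96*31+59)%997=44 h(4,49)=(4*31+49)%997=173 -> [44, 173]
  L2: h(44,173)=(44*31+173)%997=540 -> [540]
  root=540
After append 84 (leaves=[96, 59, 4, 49, 84]):
  L0: [96, 59, 4, 49, 84]
  L1: h(96,59)=(96*31+59)%997=44 h(4,49)=(4*31+49)%997=173 h(84,84)=(84*31+84)%997=694 -> [44, 173, 694]
  L2: h(44,173)=(44*31+173)%997=540 h(694,694)=(694*31+694)%997=274 -> [540, 274]
  L3: h(540,274)=(540*31+274)%997=65 -> [65]
  root=65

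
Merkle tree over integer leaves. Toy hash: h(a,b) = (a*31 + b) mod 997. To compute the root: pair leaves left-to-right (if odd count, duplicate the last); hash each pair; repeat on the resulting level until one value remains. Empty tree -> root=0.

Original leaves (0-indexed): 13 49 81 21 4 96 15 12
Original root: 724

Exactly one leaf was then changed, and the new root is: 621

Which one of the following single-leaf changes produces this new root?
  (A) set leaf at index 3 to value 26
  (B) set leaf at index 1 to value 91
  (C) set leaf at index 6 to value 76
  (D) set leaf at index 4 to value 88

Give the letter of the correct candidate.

Original leaves: [13, 49, 81, 21, 4, 96, 15, 12]
Target new root: 621
Try each candidate change and compute the resulting root:
Candidate A: set leaf[3] = 26 -> leaves = [13, 49, 81, 26, 4, 96, 15, 12]
  L0: [13, 49, 81, 26, 4, 96, 15, 12]
  L1: h(13,49)=(13*31+49)%997=452 h(81,26)=(81*31+26)%997=543 h(4,96)=(4*31+96)%997=220 h(15,12)=(15*31+12)%997=477 -> [452, 543, 220, 477]
  L2: h(452,543)=(452*31+543)%997=597 h(220,477)=(220*31+477)%997=318 -> [597, 318]
  L3: h(597,318)=(597*31+318)%997=879 -> [879]
  root = 879 != target 621
Candidate B: set leaf[1] = 91 -> leaves = [13, 91, 81, 21, 4, 96, 15, 12]
  L0: [13, 91, 81, 21, 4, 96, 15, 12]
  L1: h(13,91)=(13*31+91)%997=494 h(81,21)=(81*31+21)%997=538 h(4,96)=(4*31+96)%997=220 h(15,12)=(15*31+12)%997=477 -> [494, 538, 220, 477]
  L2: h(494,538)=(494*31+538)%997=897 h(220,477)=(220*31+477)%997=318 -> [897, 318]
  L3: h(897,318)=(897*31+318)%997=209 -> [209]
  root = 209 != target 621
Candidate C: set leaf[6] = 76 -> leaves = [13, 49, 81, 21, 4, 96, 76, 12]
  L0: [13, 49, 81, 21, 4, 96, 76, 12]
  L1: h(13,49)=(13*31+49)%997=452 h(81,21)=(81*31+21)%997=538 h(4,96)=(4*31+96)%997=220 h(76,12)=(76*31+12)%997=374 -> [452, 538, 220, 374]
  L2: h(452,538)=(452*31+538)%997=592 h(220,374)=(220*31+374)%997=215 -> [592, 215]
  L3: h(592,215)=(592*31+215)%997=621 -> [621]
  root = 621 == target 621  ** MATCH **
Candidate D: set leaf[4] = 88 -> leaves = [13, 49, 81, 21, 88, 96, 15, 12]
  L0: [13, 49, 81, 21, 88, 96, 15, 12]
  L1: h(13,49)=(13*31+49)%997=452 h(81,21)=(81*31+21)%997=538 h(88,96)=(88*31+96)%997=830 h(15,12)=(15*31+12)%997=477 -> [452, 538, 830, 477]
  L2: h(452,538)=(452*31+538)%997=592 h(830,477)=(830*31+477)%997=285 -> [592, 285]
  L3: h(592,285)=(592*31+285)%997=691 -> [691]
  root = 691 != target 621
Candidate C produces the target root.

Answer: C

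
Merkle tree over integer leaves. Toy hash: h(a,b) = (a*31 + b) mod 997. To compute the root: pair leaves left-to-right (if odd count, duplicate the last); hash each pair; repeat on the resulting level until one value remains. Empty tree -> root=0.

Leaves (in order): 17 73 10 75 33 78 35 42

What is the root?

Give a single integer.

L0: [17, 73, 10, 75, 33, 78, 35, 42]
L1: h(17,73)=(17*31+73)%997=600 h(10,75)=(10*31+75)%997=385 h(33,78)=(33*31+78)%997=104 h(35,42)=(35*31+42)%997=130 -> [600, 385, 104, 130]
L2: h(600,385)=(600*31+385)%997=42 h(104,130)=(104*31+130)%997=363 -> [42, 363]
L3: h(42,363)=(42*31+363)%997=668 -> [668]

Answer: 668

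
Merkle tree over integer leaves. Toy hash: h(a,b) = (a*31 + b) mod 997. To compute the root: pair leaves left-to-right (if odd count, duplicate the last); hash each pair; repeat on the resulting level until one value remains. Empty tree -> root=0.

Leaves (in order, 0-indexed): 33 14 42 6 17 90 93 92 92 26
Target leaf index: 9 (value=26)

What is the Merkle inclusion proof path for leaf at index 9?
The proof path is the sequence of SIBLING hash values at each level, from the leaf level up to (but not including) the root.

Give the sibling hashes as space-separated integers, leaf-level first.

L0 (leaves): [33, 14, 42, 6, 17, 90, 93, 92, 92, 26], target index=9
L1: h(33,14)=(33*31+14)%997=40 [pair 0] h(42,6)=(42*31+6)%997=311 [pair 1] h(17,90)=(17*31+90)%997=617 [pair 2] h(93,92)=(93*31+92)%997=981 [pair 3] h(92,26)=(92*31+26)%997=884 [pair 4] -> [40, 311, 617, 981, 884]
  Sibling for proof at L0: 92
L2: h(40,311)=(40*31+311)%997=554 [pair 0] h(617,981)=(617*31+981)%997=168 [pair 1] h(884,884)=(884*31+884)%997=372 [pair 2] -> [554, 168, 372]
  Sibling for proof at L1: 884
L3: h(554,168)=(554*31+168)%997=393 [pair 0] h(372,372)=(372*31+372)%997=937 [pair 1] -> [393, 937]
  Sibling for proof at L2: 372
L4: h(393,937)=(393*31+937)%997=159 [pair 0] -> [159]
  Sibling for proof at L3: 393
Root: 159
Proof path (sibling hashes from leaf to root): [92, 884, 372, 393]

Answer: 92 884 372 393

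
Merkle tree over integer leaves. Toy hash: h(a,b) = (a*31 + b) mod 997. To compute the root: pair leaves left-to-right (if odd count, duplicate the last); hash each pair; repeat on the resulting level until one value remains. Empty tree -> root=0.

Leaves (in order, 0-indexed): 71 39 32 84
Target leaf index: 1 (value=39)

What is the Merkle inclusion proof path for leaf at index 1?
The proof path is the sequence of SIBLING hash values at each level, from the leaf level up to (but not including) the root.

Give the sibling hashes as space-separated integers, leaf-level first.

Answer: 71 79

Derivation:
L0 (leaves): [71, 39, 32, 84], target index=1
L1: h(71,39)=(71*31+39)%997=246 [pair 0] h(32,84)=(32*31+84)%997=79 [pair 1] -> [246, 79]
  Sibling for proof at L0: 71
L2: h(246,79)=(246*31+79)%997=726 [pair 0] -> [726]
  Sibling for proof at L1: 79
Root: 726
Proof path (sibling hashes from leaf to root): [71, 79]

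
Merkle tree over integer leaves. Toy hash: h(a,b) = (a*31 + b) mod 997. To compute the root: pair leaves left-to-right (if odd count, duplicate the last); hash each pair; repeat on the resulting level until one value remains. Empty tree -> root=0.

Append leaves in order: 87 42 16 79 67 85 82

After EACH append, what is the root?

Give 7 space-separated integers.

After append 87 (leaves=[87]):
  L0: [87]
  root=87
After append 42 (leaves=[87, 42]):
  L0: [87, 42]
  L1: h(87,42)=(87*31+42)%997=745 -> [745]
  root=745
After append 16 (leaves=[87, 42, 16]):
  L0: [87, 42, 16]
  L1: h(87,42)=(87*31+42)%997=745 h(16,16)=(16*31+16)%997=512 -> [745, 512]
  L2: h(745,512)=(745*31+512)%997=676 -> [676]
  root=676
After append 79 (leaves=[87, 42, 16, 79]):
  L0: [87, 42, 16, 79]
  L1: h(87,42)=(87*31+42)%997=745 h(16,79)=(16*31+79)%997=575 -> [745, 575]
  L2: h(745,575)=(745*31+575)%997=739 -> [739]
  root=739
After append 67 (leaves=[87, 42, 16, 79, 67]):
  L0: [87, 42, 16, 79, 67]
  L1: h(87,42)=(87*31+42)%997=745 h(16,79)=(16*31+79)%997=575 h(67,67)=(67*31+67)%997=150 -> [745, 575, 150]
  L2: h(745,575)=(745*31+575)%997=739 h(150,150)=(150*31+150)%997=812 -> [739, 812]
  L3: h(739,812)=(739*31+812)%997=790 -> [790]
  root=790
After append 85 (leaves=[87, 42, 16, 79, 67, 85]):
  L0: [87, 42, 16, 79, 67, 85]
  L1: h(87,42)=(87*31+42)%997=745 h(16,79)=(16*31+79)%997=575 h(67,85)=(67*31+85)%997=168 -> [745, 575, 168]
  L2: h(745,575)=(745*31+575)%997=739 h(168,168)=(168*31+168)%997=391 -> [739, 391]
  L3: h(739,391)=(739*31+391)%997=369 -> [369]
  root=369
After append 82 (leaves=[87, 42, 16, 79, 67, 85, 82]):
  L0: [87, 42, 16, 79, 67, 85, 82]
  L1: h(87,42)=(87*31+42)%997=745 h(16,79)=(16*31+79)%997=575 h(67,85)=(67*31+85)%997=168 h(82,82)=(82*31+82)%997=630 -> [745, 575, 168, 630]
  L2: h(745,575)=(745*31+575)%997=739 h(168,630)=(168*31+630)%997=853 -> [739, 853]
  L3: h(739,853)=(739*31+853)%997=831 -> [831]
  root=831

Answer: 87 745 676 739 790 369 831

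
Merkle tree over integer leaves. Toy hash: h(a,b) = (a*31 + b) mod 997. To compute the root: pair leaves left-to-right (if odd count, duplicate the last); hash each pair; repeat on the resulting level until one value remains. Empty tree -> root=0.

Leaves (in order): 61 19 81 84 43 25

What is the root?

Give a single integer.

L0: [61, 19, 81, 84, 43, 25]
L1: h(61,19)=(61*31+19)%997=913 h(81,84)=(81*31+84)%997=601 h(43,25)=(43*31+25)%997=361 -> [913, 601, 361]
L2: h(913,601)=(913*31+601)%997=988 h(361,361)=(361*31+361)%997=585 -> [988, 585]
L3: h(988,585)=(988*31+585)%997=306 -> [306]

Answer: 306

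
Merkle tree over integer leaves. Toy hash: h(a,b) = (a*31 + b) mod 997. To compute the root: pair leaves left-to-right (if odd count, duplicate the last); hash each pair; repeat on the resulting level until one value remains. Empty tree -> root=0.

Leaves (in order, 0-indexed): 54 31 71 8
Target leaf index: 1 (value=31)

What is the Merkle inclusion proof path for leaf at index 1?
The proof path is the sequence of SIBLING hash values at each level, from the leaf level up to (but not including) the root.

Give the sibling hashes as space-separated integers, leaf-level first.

Answer: 54 215

Derivation:
L0 (leaves): [54, 31, 71, 8], target index=1
L1: h(54,31)=(54*31+31)%997=708 [pair 0] h(71,8)=(71*31+8)%997=215 [pair 1] -> [708, 215]
  Sibling for proof at L0: 54
L2: h(708,215)=(708*31+215)%997=229 [pair 0] -> [229]
  Sibling for proof at L1: 215
Root: 229
Proof path (sibling hashes from leaf to root): [54, 215]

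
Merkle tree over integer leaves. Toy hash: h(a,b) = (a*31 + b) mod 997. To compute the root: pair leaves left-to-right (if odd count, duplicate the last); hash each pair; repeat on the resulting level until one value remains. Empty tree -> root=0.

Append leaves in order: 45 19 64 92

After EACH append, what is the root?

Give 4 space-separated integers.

Answer: 45 417 20 48

Derivation:
After append 45 (leaves=[45]):
  L0: [45]
  root=45
After append 19 (leaves=[45, 19]):
  L0: [45, 19]
  L1: h(45,19)=(45*31+19)%997=417 -> [417]
  root=417
After append 64 (leaves=[45, 19, 64]):
  L0: [45, 19, 64]
  L1: h(45,19)=(45*31+19)%997=417 h(64,64)=(64*31+64)%997=54 -> [417, 54]
  L2: h(417,54)=(417*31+54)%997=20 -> [20]
  root=20
After append 92 (leaves=[45, 19, 64, 92]):
  L0: [45, 19, 64, 92]
  L1: h(45,19)=(45*31+19)%997=417 h(64,92)=(64*31+92)%997=82 -> [417, 82]
  L2: h(417,82)=(417*31+82)%997=48 -> [48]
  root=48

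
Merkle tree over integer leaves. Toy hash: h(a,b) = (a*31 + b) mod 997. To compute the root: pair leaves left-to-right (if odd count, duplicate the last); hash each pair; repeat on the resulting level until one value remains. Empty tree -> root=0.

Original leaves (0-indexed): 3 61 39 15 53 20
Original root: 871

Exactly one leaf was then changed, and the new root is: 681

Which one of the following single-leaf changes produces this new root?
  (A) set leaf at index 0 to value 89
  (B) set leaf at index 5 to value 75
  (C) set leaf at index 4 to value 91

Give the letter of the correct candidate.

Original leaves: [3, 61, 39, 15, 53, 20]
Target new root: 681
Try each candidate change and compute the resulting root:
Candidate A: set leaf[0] = 89 -> leaves = [89, 61, 39, 15, 53, 20]
  L0: [89, 61, 39, 15, 53, 20]
  L1: h(89,61)=(89*31+61)%997=826 h(39,15)=(39*31+15)%997=227 h(53,20)=(53*31+20)%997=666 -> [826, 227, 666]
  L2: h(826,227)=(826*31+227)%997=908 h(666,666)=(666*31+666)%997=375 -> [908, 375]
  L3: h(908,375)=(908*31+375)%997=607 -> [607]
  root = 607 != target 681
Candidate B: set leaf[5] = 75 -> leaves = [3, 61, 39, 15, 53, 75]
  L0: [3, 61, 39, 15, 53, 75]
  L1: h(3,61)=(3*31+61)%997=154 h(39,15)=(39*31+15)%997=227 h(53,75)=(53*31+75)%997=721 -> [154, 227, 721]
  L2: h(154,227)=(154*31+227)%997=16 h(721,721)=(721*31+721)%997=141 -> [16, 141]
  L3: h(16,141)=(16*31+141)%997=637 -> [637]
  root = 637 != target 681
Candidate C: set leaf[4] = 91 -> leaves = [3, 61, 39, 15, 91, 20]
  L0: [3, 61, 39, 15, 91, 20]
  L1: h(3,61)=(3*31+61)%997=154 h(39,15)=(39*31+15)%997=227 h(91,20)=(91*31+20)%997=847 -> [154, 227, 847]
  L2: h(154,227)=(154*31+227)%997=16 h(847,847)=(847*31+847)%997=185 -> [16, 185]
  L3: h(16,185)=(16*31+185)%997=681 -> [681]
  root = 681 == target 681  ** MATCH **
Candidate C produces the target root.

Answer: C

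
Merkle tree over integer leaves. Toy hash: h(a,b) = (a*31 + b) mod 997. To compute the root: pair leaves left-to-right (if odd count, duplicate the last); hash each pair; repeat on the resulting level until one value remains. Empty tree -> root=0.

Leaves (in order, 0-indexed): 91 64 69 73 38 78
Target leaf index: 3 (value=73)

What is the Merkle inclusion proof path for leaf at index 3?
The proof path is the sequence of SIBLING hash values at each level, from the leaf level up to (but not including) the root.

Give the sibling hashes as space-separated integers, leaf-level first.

L0 (leaves): [91, 64, 69, 73, 38, 78], target index=3
L1: h(91,64)=(91*31+64)%997=891 [pair 0] h(69,73)=(69*31+73)%997=218 [pair 1] h(38,78)=(38*31+78)%997=259 [pair 2] -> [891, 218, 259]
  Sibling for proof at L0: 69
L2: h(891,218)=(891*31+218)%997=920 [pair 0] h(259,259)=(259*31+259)%997=312 [pair 1] -> [920, 312]
  Sibling for proof at L1: 891
L3: h(920,312)=(920*31+312)%997=916 [pair 0] -> [916]
  Sibling for proof at L2: 312
Root: 916
Proof path (sibling hashes from leaf to root): [69, 891, 312]

Answer: 69 891 312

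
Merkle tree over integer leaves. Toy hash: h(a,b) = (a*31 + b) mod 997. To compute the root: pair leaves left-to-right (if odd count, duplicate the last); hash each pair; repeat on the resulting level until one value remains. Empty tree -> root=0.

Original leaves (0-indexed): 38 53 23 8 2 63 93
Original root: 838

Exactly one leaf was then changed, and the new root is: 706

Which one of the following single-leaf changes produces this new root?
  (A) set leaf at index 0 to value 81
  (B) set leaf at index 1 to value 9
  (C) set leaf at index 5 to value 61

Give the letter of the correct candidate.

Answer: A

Derivation:
Original leaves: [38, 53, 23, 8, 2, 63, 93]
Target new root: 706
Try each candidate change and compute the resulting root:
Candidate A: set leaf[0] = 81 -> leaves = [81, 53, 23, 8, 2, 63, 93]
  L0: [81, 53, 23, 8, 2, 63, 93]
  L1: h(81,53)=(81*31+53)%997=570 h(23,8)=(23*31+8)%997=721 h(2,63)=(2*31+63)%997=125 h(93,93)=(93*31+93)%997=982 -> [570, 721, 125, 982]
  L2: h(570,721)=(570*31+721)%997=445 h(125,982)=(125*31+982)%997=869 -> [445, 869]
  L3: h(445,869)=(445*31+869)%997=706 -> [706]
  root = 706 == target 706  ** MATCH **
Candidate B: set leaf[1] = 9 -> leaves = [38, 9, 23, 8, 2, 63, 93]
  L0: [38, 9, 23, 8, 2, 63, 93]
  L1: h(38,9)=(38*31+9)%997=190 h(23,8)=(23*31+8)%997=721 h(2,63)=(2*31+63)%997=125 h(93,93)=(93*31+93)%997=982 -> [190, 721, 125, 982]
  L2: h(190,721)=(190*31+721)%997=629 h(125,982)=(125*31+982)%997=869 -> [629, 869]
  L3: h(629,869)=(629*31+869)%997=428 -> [428]
  root = 428 != target 706
Candidate C: set leaf[5] = 61 -> leaves = [38, 53, 23, 8, 2, 61, 93]
  L0: [38, 53, 23, 8, 2, 61, 93]
  L1: h(38,53)=(38*31+53)%997=234 h(23,8)=(23*31+8)%997=721 h(2,61)=(2*31+61)%997=123 h(93,93)=(93*31+93)%997=982 -> [234, 721, 123, 982]
  L2: h(234,721)=(234*31+721)%997=996 h(123,982)=(123*31+982)%997=807 -> [996, 807]
  L3: h(996,807)=(996*31+807)%997=776 -> [776]
  root = 776 != target 706
Candidate A produces the target root.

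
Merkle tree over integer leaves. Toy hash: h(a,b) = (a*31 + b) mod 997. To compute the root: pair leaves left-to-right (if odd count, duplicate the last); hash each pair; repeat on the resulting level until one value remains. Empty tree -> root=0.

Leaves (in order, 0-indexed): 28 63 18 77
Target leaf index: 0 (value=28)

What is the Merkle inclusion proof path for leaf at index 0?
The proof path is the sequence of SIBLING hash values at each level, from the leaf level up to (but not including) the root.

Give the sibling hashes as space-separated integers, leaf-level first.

L0 (leaves): [28, 63, 18, 77], target index=0
L1: h(28,63)=(28*31+63)%997=931 [pair 0] h(18,77)=(18*31+77)%997=635 [pair 1] -> [931, 635]
  Sibling for proof at L0: 63
L2: h(931,635)=(931*31+635)%997=583 [pair 0] -> [583]
  Sibling for proof at L1: 635
Root: 583
Proof path (sibling hashes from leaf to root): [63, 635]

Answer: 63 635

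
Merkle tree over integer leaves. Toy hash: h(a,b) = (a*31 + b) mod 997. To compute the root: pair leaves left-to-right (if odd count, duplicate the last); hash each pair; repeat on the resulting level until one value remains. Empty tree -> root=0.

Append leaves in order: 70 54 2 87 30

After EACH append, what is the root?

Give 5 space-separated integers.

Answer: 70 230 215 300 140

Derivation:
After append 70 (leaves=[70]):
  L0: [70]
  root=70
After append 54 (leaves=[70, 54]):
  L0: [70, 54]
  L1: h(70,54)=(70*31+54)%997=230 -> [230]
  root=230
After append 2 (leaves=[70, 54, 2]):
  L0: [70, 54, 2]
  L1: h(70,54)=(70*31+54)%997=230 h(2,2)=(2*31+2)%997=64 -> [230, 64]
  L2: h(230,64)=(230*31+64)%997=215 -> [215]
  root=215
After append 87 (leaves=[70, 54, 2, 87]):
  L0: [70, 54, 2, 87]
  L1: h(70,54)=(70*31+54)%997=230 h(2,87)=(2*31+87)%997=149 -> [230, 149]
  L2: h(230,149)=(230*31+149)%997=300 -> [300]
  root=300
After append 30 (leaves=[70, 54, 2, 87, 30]):
  L0: [70, 54, 2, 87, 30]
  L1: h(70,54)=(70*31+54)%997=230 h(2,87)=(2*31+87)%997=149 h(30,30)=(30*31+30)%997=960 -> [230, 149, 960]
  L2: h(230,149)=(230*31+149)%997=300 h(960,960)=(960*31+960)%997=810 -> [300, 810]
  L3: h(300,810)=(300*31+810)%997=140 -> [140]
  root=140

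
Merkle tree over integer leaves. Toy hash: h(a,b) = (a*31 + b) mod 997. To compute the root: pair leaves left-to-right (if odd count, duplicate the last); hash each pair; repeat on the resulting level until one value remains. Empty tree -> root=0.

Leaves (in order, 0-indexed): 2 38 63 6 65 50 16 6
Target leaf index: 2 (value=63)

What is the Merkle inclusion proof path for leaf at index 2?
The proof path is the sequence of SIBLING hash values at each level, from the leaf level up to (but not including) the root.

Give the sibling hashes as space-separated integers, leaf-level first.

Answer: 6 100 709

Derivation:
L0 (leaves): [2, 38, 63, 6, 65, 50, 16, 6], target index=2
L1: h(2,38)=(2*31+38)%997=100 [pair 0] h(63,6)=(63*31+6)%997=962 [pair 1] h(65,50)=(65*31+50)%997=71 [pair 2] h(16,6)=(16*31+6)%997=502 [pair 3] -> [100, 962, 71, 502]
  Sibling for proof at L0: 6
L2: h(100,962)=(100*31+962)%997=74 [pair 0] h(71,502)=(71*31+502)%997=709 [pair 1] -> [74, 709]
  Sibling for proof at L1: 100
L3: h(74,709)=(74*31+709)%997=12 [pair 0] -> [12]
  Sibling for proof at L2: 709
Root: 12
Proof path (sibling hashes from leaf to root): [6, 100, 709]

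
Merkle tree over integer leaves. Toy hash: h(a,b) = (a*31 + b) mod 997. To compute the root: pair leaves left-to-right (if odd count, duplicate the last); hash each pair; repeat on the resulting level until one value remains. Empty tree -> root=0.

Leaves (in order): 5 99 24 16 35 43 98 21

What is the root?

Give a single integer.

L0: [5, 99, 24, 16, 35, 43, 98, 21]
L1: h(5,99)=(5*31+99)%997=254 h(24,16)=(24*31+16)%997=760 h(35,43)=(35*31+43)%997=131 h(98,21)=(98*31+21)%997=68 -> [254, 760, 131, 68]
L2: h(254,760)=(254*31+760)%997=658 h(131,68)=(131*31+68)%997=141 -> [658, 141]
L3: h(658,141)=(658*31+141)%997=599 -> [599]

Answer: 599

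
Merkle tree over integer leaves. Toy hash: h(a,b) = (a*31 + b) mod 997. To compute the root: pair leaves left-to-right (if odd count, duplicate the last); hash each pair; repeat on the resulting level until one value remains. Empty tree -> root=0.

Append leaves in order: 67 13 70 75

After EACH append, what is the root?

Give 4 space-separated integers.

Answer: 67 96 231 236

Derivation:
After append 67 (leaves=[67]):
  L0: [67]
  root=67
After append 13 (leaves=[67, 13]):
  L0: [67, 13]
  L1: h(67,13)=(67*31+13)%997=96 -> [96]
  root=96
After append 70 (leaves=[67, 13, 70]):
  L0: [67, 13, 70]
  L1: h(67,13)=(67*31+13)%997=96 h(70,70)=(70*31+70)%997=246 -> [96, 246]
  L2: h(96,246)=(96*31+246)%997=231 -> [231]
  root=231
After append 75 (leaves=[67, 13, 70, 75]):
  L0: [67, 13, 70, 75]
  L1: h(67,13)=(67*31+13)%997=96 h(70,75)=(70*31+75)%997=251 -> [96, 251]
  L2: h(96,251)=(96*31+251)%997=236 -> [236]
  root=236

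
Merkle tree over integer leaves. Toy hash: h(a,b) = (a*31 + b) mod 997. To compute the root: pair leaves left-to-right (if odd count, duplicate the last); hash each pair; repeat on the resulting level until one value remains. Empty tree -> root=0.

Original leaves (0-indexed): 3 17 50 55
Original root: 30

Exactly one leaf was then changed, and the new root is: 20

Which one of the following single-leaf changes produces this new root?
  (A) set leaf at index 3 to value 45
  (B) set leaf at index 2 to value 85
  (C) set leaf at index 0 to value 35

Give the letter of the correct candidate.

Answer: A

Derivation:
Original leaves: [3, 17, 50, 55]
Target new root: 20
Try each candidate change and compute the resulting root:
Candidate A: set leaf[3] = 45 -> leaves = [3, 17, 50, 45]
  L0: [3, 17, 50, 45]
  L1: h(3,17)=(3*31+17)%997=110 h(50,45)=(50*31+45)%997=598 -> [110, 598]
  L2: h(110,598)=(110*31+598)%997=20 -> [20]
  root = 20 == target 20  ** MATCH **
Candidate B: set leaf[2] = 85 -> leaves = [3, 17, 85, 55]
  L0: [3, 17, 85, 55]
  L1: h(3,17)=(3*31+17)%997=110 h(85,55)=(85*31+55)%997=696 -> [110, 696]
  L2: h(110,696)=(110*31+696)%997=118 -> [118]
  root = 118 != target 20
Candidate C: set leaf[0] = 35 -> leaves = [35, 17, 50, 55]
  L0: [35, 17, 50, 55]
  L1: h(35,17)=(35*31+17)%997=105 h(50,55)=(50*31+55)%997=608 -> [105, 608]
  L2: h(105,608)=(105*31+608)%997=872 -> [872]
  root = 872 != target 20
Candidate A produces the target root.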